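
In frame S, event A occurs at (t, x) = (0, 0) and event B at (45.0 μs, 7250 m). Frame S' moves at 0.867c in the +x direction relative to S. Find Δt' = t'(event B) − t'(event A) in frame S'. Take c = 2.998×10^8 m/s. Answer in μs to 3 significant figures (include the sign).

γ = 1/√(1 − 0.867²) = 2.0068
Δt' = γ(Δt − vΔx/c²) = 2.0068 × (45.0 μs − 0.867×7250 m / (2.998×10^8 m/s))
= 2.0068 × (24.034 μs) = 48.2 μs

Δt' ≈ 48.2 μs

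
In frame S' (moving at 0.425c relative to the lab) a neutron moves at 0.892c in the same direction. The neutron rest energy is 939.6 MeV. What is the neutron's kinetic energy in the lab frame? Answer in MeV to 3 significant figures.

u_lab = (0.892 + 0.425)/(1 + 0.892×0.425) = 0.954971
γ = 1/√(1 − 0.954971²) = 3.3704
K = (γ − 1)m₀c² = (3.3704 − 1) × 939.6 = 2.3704 × 939.6 = 2230 MeV

K ≈ 2230 MeV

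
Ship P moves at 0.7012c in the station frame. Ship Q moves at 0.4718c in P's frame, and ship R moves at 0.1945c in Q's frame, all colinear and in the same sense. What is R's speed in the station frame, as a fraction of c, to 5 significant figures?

u ≈ 0.91845c

Compose boost 2: (0.4718 + 0.7012)/(1 + 0.4718×0.7012) = 1.1730/1.330826 = 0.8814074
Compose boost 3: (0.1945 + 0.8814074)/(1 + 0.1945×0.8814074) = 1.075907/1.171434 = 0.91845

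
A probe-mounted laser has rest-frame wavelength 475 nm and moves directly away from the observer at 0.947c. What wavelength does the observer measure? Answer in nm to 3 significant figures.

Relativistic Doppler: λ_obs = λ_src √((1+β)/(1−β))
= 475 × √(1.9470/0.053000) = 475 × 6.0610 = 2880 nm

λ_obs ≈ 2880 nm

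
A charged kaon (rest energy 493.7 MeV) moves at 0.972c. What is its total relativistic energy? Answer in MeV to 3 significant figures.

γ = 1/√(1 − 0.972²) = 4.2557
E = γm₀c² = 4.2557 × 493.7 MeV = 2100 MeV

E ≈ 2100 MeV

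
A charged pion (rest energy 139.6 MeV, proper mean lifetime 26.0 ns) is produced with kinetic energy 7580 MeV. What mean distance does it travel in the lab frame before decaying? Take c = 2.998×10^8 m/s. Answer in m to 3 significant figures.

γ = 1 + K/(m₀c²) = 1 + 7580/139.6 = 55.298
β = √(1 − 1/γ²) = 0.99984
Dilated lifetime: γτ₀ = 55.298 × 26.0 ns = 1437.7 ns
d = βc·γτ₀ = 0.99984 × (2.998×10^8 m/s) × 1.4377×10^-6 s = 431 m

d ≈ 431 m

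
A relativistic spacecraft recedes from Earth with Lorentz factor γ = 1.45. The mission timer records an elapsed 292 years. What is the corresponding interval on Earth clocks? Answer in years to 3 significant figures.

Δt ≈ 423 years

γ = 1.45 (given)
Time dilation: Δt = γτ₀ = 1.45 × 292 years = 423 years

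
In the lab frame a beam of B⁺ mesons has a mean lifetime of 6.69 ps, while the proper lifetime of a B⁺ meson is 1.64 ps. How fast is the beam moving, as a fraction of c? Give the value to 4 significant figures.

γ = Δt/τ₀ = 6.69/1.64 = 4.07927
β = √(1 − 1/γ²) = √(1 − 1/4.07927²) = 0.9695

β ≈ 0.9695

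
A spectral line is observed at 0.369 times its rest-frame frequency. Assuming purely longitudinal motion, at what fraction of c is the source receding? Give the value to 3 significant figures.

f_obs/f_src = √((1−β)/(1+β)) = 0.369  ⇒  (1−β)/(1+β) = 0.13616
β = |1 − D²|/(1 + D²) = |1 − 0.13616|/(1 + 0.13616) = 0.760

β ≈ 0.760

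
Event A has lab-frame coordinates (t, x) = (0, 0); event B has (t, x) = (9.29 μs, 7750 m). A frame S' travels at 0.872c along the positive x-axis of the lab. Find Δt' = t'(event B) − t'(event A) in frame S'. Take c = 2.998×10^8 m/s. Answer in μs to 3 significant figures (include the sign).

γ = 1/√(1 − 0.872²) = 2.0429
Δt' = γ(Δt − vΔx/c²) = 2.0429 × (9.29 μs − 0.872×7750 m / (2.998×10^8 m/s))
= 2.0429 × (-13.252 μs) = -27.1 μs

Δt' ≈ -27.1 μs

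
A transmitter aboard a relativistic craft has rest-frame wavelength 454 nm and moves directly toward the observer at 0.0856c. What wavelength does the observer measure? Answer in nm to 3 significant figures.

λ_obs ≈ 417 nm

Relativistic Doppler: λ_obs = λ_src √((1−β)/(1+β))
= 454 × √(0.91440/1.0856) = 454 × 0.91777 = 417 nm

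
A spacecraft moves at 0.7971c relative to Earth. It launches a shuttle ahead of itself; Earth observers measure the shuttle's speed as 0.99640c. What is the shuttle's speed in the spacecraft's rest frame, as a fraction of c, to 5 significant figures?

Inverse velocity addition: u' = (u − v)/(1 − uv/c²)
= (0.99640 − 0.7971)/(1 − 0.99640×0.7971) = 0.19930/0.2057696 = 0.96856

u' ≈ 0.96856c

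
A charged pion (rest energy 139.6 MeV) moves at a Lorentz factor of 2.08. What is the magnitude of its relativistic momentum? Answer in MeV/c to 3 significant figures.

β = √(1 − 1/γ²) = √(1 − 1/2.08²) = 0.87685
p = γβm₀c = 2.08 × 0.87685 × 139.6 MeV/c = 255 MeV/c

p ≈ 255 MeV/c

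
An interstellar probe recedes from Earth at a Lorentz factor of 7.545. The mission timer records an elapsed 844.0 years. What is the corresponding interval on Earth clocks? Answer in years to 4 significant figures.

Δt ≈ 6368 years

γ = 7.545 (given)
Time dilation: Δt = γτ₀ = 7.545 × 844.0 years = 6368 years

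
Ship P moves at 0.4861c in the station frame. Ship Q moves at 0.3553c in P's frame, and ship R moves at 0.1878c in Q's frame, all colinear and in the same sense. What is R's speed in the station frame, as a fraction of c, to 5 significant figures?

Compose boost 2: (0.3553 + 0.4861)/(1 + 0.3553×0.4861) = 0.84140/1.172711 = 0.7174826
Compose boost 3: (0.1878 + 0.7174826)/(1 + 0.1878×0.7174826) = 0.9052826/1.134743 = 0.79779

u ≈ 0.79779c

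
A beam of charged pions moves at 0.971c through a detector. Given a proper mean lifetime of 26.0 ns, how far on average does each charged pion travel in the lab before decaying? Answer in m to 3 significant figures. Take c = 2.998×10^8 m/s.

d ≈ 31.7 m

γ = 1/√(1 − 0.971²) = 4.1827
Dilated lifetime: Δt = γτ₀ = 4.1827 × 26.0 ns = 108.75 ns
d = vΔt = 0.971c × 108.75 ns = 2.9111×10^8 m/s × 1.0875×10^-7 s = 31.7 m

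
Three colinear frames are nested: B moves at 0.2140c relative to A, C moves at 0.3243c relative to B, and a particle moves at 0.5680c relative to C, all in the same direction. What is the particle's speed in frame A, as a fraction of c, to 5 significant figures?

Compose boost 2: (0.3243 + 0.2140)/(1 + 0.3243×0.2140) = 0.53830/1.069400 = 0.5033663
Compose boost 3: (0.5680 + 0.5033663)/(1 + 0.5680×0.5033663) = 1.071366/1.285912 = 0.83316

u ≈ 0.83316c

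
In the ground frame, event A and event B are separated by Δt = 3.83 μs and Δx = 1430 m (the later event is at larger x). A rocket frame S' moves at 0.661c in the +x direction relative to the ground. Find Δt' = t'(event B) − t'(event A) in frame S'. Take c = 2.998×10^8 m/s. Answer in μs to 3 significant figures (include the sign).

Δt' ≈ 0.902 μs

γ = 1/√(1 − 0.661²) = 1.3326
Δt' = γ(Δt − vΔx/c²) = 1.3326 × (3.83 μs − 0.661×1430 m / (2.998×10^8 m/s))
= 1.3326 × (0.67713 μs) = 0.902 μs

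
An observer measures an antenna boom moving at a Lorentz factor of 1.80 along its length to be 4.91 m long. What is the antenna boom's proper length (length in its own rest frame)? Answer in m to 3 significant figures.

L₀ ≈ 8.84 m

γ = 1.80 (given)
L₀ = γL = 1.80 × 4.91 = 8.84 m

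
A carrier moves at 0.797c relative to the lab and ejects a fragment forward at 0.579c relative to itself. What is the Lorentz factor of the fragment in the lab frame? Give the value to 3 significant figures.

u_lab = (0.579 + 0.797)/(1 + 0.579×0.797) = 1.376/1.46146 = 0.941522
γ = 1/√(1 − 0.941522²) = 2.97

γ ≈ 2.97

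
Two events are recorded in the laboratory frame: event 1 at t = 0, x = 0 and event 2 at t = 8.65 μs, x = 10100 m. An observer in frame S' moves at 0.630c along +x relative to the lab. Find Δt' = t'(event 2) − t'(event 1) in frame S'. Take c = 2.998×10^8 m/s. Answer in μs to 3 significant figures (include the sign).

Δt' ≈ -16.2 μs

γ = 1/√(1 − 0.630²) = 1.2877
Δt' = γ(Δt − vΔx/c²) = 1.2877 × (8.65 μs − 0.630×10100 m / (2.998×10^8 m/s))
= 1.2877 × (-12.574 μs) = -16.2 μs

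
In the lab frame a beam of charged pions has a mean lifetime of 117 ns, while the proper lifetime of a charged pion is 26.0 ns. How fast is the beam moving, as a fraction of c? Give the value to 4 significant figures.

γ = Δt/τ₀ = 117/26.0 = 4.50000
β = √(1 − 1/γ²) = √(1 − 1/4.50000²) = 0.9750

β ≈ 0.9750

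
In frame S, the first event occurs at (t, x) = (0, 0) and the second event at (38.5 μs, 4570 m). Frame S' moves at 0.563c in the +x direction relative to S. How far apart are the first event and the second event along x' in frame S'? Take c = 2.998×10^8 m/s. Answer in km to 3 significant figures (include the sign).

Δx' ≈ -2.33 km

γ = 1/√(1 − 0.563²) = 1.2100
Δx' = γ(Δx − vΔt) = 1.2100 × (4570 m − 0.563×(2.998×10^8 m/s)×38.5×10^-6 s)
= 1.2100 × (-1928.3 m) = -2.33 km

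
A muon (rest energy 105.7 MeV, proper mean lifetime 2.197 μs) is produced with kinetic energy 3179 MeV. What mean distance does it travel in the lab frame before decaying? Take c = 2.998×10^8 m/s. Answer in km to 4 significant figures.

d ≈ 20.46 km

γ = 1 + K/(m₀c²) = 1 + 3179/105.7 = 31.0757
β = √(1 − 1/γ²) = 0.999482
Dilated lifetime: γτ₀ = 31.0757 × 2.197 μs = 68.2733 μs
d = βc·γτ₀ = 0.999482 × (2.998×10^8 m/s) × 6.82733×10^-5 s = 20.46 km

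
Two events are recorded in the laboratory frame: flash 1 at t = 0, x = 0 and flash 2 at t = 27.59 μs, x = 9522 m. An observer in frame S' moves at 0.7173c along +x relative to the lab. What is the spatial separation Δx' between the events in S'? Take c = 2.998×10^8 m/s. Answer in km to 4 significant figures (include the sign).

γ = 1/√(1 − 0.7173²) = 1.43521
Δx' = γ(Δx − vΔt) = 1.43521 × (9522 m − 0.7173×(2.998×10^8 m/s)×27.59×10^-6 s)
= 1.43521 × (3588.87 m) = 5.151 km

Δx' ≈ 5.151 km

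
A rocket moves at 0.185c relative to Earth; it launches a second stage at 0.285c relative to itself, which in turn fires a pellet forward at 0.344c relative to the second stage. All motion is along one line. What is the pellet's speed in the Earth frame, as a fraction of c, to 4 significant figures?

u ≈ 0.6852c

Compose boost 2: (0.285 + 0.185)/(1 + 0.285×0.185) = 0.4700/1.05272 = 0.446460
Compose boost 3: (0.344 + 0.446460)/(1 + 0.344×0.446460) = 0.790460/1.15358 = 0.6852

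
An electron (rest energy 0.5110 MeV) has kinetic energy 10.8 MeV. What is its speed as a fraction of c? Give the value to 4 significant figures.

γ = 1 + K/(m₀c²) = 1 + 10.8/0.5110 = 22.1350
β = √(1 − 1/γ²) = 0.9990

β ≈ 0.9990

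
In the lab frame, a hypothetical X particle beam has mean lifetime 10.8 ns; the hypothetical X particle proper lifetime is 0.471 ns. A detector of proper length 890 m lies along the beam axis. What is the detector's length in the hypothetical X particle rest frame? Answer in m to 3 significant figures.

Time dilation ⇒ γ = Δt/τ₀ = 10.8/0.471 = 22.930
Length contraction: L = L₀/γ = 890/22.930 = 38.8 m

L ≈ 38.8 m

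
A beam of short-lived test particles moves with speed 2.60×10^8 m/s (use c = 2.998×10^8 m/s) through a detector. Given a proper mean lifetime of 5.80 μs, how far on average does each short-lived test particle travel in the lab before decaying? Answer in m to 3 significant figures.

d ≈ 3030 m

β = v/c = 2.60×10^8 / 2.998×10^8 = 0.86724
γ = 1/√(1 − 0.86724²) = 2.0085
Dilated lifetime: Δt = γτ₀ = 2.0085 × 5.80 μs = 11.649 μs
d = vΔt = 0.86724c × 11.649 μs = 2.6000×10^8 m/s × 1.1649×10^-5 s = 3030 m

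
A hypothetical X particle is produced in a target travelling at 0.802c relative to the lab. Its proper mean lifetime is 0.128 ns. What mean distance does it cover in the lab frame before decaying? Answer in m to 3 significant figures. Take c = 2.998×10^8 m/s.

d ≈ 0.0515 m

γ = 1/√(1 − 0.802²) = 1.6741
Dilated lifetime: Δt = γτ₀ = 1.6741 × 0.128 ns = 0.21429 ns
d = vΔt = 0.802c × 0.21429 ns = 2.4044×10^8 m/s × 2.1429×10^-10 s = 0.0515 m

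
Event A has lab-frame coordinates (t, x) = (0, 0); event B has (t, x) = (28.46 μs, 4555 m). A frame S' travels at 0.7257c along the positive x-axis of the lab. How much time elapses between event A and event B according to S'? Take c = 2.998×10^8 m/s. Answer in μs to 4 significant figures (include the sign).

Δt' ≈ 25.34 μs

γ = 1/√(1 − 0.7257²) = 1.45346
Δt' = γ(Δt − vΔx/c²) = 1.45346 × (28.46 μs − 0.7257×4555 m / (2.998×10^8 m/s))
= 1.45346 × (17.4341 μs) = 25.34 μs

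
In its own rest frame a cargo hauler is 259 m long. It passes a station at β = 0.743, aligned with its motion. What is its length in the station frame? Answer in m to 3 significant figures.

γ = 1/√(1 − 0.743²) = 1.4941
Length contraction: L = L₀/γ = 259/1.4941 = 173 m

L ≈ 173 m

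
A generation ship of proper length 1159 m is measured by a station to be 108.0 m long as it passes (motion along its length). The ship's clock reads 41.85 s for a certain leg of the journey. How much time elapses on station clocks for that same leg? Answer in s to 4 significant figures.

Length contraction ⇒ γ = L₀/L = 1159/108.0 = 10.7315
Time dilation: Δt = γτ₀ = 10.7315 × 41.85 s = 449.1 s

Δt ≈ 449.1 s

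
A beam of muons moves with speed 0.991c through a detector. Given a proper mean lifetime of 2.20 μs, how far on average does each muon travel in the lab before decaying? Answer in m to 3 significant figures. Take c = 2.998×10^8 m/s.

d ≈ 4880 m

γ = 1/√(1 − 0.991²) = 7.4704
Dilated lifetime: Δt = γτ₀ = 7.4704 × 2.20 μs = 16.435 μs
d = vΔt = 0.991c × 16.435 μs = 2.9710×10^8 m/s × 1.6435×10^-5 s = 4880 m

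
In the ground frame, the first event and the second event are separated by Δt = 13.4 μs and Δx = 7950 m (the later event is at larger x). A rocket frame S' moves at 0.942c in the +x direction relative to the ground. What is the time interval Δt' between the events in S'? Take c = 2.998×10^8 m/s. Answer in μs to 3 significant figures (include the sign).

γ = 1/√(1 − 0.942²) = 2.9796
Δt' = γ(Δt − vΔx/c²) = 2.9796 × (13.4 μs − 0.942×7950 m / (2.998×10^8 m/s))
= 2.9796 × (-11.580 μs) = -34.5 μs

Δt' ≈ -34.5 μs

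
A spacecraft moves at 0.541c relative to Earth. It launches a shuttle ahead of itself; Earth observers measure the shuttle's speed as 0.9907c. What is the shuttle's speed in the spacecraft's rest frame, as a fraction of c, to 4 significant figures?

u' ≈ 0.9691c

Inverse velocity addition: u' = (u − v)/(1 − uv/c²)
= (0.9907 − 0.541)/(1 − 0.9907×0.541) = 0.4497/0.464031 = 0.9691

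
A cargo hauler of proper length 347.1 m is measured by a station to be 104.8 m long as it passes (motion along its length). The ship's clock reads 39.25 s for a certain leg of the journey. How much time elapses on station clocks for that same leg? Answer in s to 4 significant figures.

Length contraction ⇒ γ = L₀/L = 347.1/104.8 = 3.31202
Time dilation: Δt = γτ₀ = 3.31202 × 39.25 s = 130.0 s

Δt ≈ 130.0 s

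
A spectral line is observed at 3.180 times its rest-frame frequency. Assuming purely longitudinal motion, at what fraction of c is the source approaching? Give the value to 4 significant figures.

β ≈ 0.8200

f_obs/f_src = √((1+β)/(1−β)) = 3.180  ⇒  (1+β)/(1−β) = 10.1124
β = |1 − D²|/(1 + D²) = |1 − 10.1124|/(1 + 10.1124) = 0.8200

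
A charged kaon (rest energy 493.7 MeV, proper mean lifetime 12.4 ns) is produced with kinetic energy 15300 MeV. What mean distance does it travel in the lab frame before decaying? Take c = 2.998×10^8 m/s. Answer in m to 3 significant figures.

γ = 1 + K/(m₀c²) = 1 + 15300/493.7 = 31.990
β = √(1 − 1/γ²) = 0.99951
Dilated lifetime: γτ₀ = 31.990 × 12.4 ns = 396.68 ns
d = βc·γτ₀ = 0.99951 × (2.998×10^8 m/s) × 3.9668×10^-7 s = 119 m

d ≈ 119 m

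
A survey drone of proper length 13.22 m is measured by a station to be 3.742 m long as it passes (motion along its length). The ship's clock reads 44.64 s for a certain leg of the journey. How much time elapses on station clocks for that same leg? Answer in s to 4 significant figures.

Length contraction ⇒ γ = L₀/L = 13.22/3.742 = 3.53287
Time dilation: Δt = γτ₀ = 3.53287 × 44.64 s = 157.7 s

Δt ≈ 157.7 s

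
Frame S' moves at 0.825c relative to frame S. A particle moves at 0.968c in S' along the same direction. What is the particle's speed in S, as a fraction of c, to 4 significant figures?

u ≈ 0.9969c

Relativistic velocity addition: u = (u' + v)/(1 + u'v/c²)
= (0.968 + 0.825)/(1 + 0.968×0.825) = 1.793/1.79860 = 0.9969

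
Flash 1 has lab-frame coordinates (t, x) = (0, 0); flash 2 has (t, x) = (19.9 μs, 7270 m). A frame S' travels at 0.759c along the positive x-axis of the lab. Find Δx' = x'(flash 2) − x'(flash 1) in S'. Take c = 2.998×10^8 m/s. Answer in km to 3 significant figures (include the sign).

γ = 1/√(1 − 0.759²) = 1.5359
Δx' = γ(Δx − vΔt) = 1.5359 × (7270 m − 0.759×(2.998×10^8 m/s)×19.9×10^-6 s)
= 1.5359 × (2741.8 m) = 4.21 km

Δx' ≈ 4.21 km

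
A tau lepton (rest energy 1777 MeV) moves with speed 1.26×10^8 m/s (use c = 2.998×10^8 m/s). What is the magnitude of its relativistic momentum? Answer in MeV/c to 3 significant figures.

p ≈ 823 MeV/c

β = v/c = 1.26×10^8 / 2.998×10^8 = 0.42028
γ = 1/√(1 − 0.42028²) = 1.1021
p = γβm₀c = 1.1021 × 0.42028 × 1777 MeV/c = 823 MeV/c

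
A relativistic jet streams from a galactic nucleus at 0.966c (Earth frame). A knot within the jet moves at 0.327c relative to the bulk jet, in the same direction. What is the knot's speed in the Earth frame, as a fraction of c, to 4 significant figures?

u ≈ 0.9826c

Relativistic velocity addition: u = (u' + v)/(1 + u'v/c²)
= (0.327 + 0.966)/(1 + 0.327×0.966) = 1.293/1.31588 = 0.9826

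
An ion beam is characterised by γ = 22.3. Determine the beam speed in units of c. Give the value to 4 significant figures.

β ≈ 0.9990

β = √(1 − 1/γ²) = √(1 − 1/22.3²) = √(0.997989) = 0.9990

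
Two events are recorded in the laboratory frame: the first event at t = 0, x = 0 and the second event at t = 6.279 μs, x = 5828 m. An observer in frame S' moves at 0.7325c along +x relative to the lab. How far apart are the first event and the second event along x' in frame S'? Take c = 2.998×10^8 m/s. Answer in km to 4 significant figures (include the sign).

Δx' ≈ 6.535 km

γ = 1/√(1 − 0.7325²) = 1.46893
Δx' = γ(Δx − vΔt) = 1.46893 × (5828 m − 0.7325×(2.998×10^8 m/s)×6.279×10^-6 s)
= 1.46893 × (4449.11 m) = 6.535 km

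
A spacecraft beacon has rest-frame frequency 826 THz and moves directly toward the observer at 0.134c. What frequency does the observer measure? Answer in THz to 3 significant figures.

f_obs ≈ 945 THz

Relativistic Doppler: f_obs = f_src √((1+β)/(1−β))
= 826 × √(1.1340/0.86600) = 826 × 1.1443 = 945 THz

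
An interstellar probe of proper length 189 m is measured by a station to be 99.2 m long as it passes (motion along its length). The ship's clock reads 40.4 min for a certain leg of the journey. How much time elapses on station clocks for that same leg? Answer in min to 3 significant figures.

Δt ≈ 77.0 min

Length contraction ⇒ γ = L₀/L = 189/99.2 = 1.9052
Time dilation: Δt = γτ₀ = 1.9052 × 40.4 min = 77.0 min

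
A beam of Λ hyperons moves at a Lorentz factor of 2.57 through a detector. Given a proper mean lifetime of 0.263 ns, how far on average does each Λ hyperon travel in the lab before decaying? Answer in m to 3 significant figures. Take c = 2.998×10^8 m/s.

β = √(1 − 1/γ²) = √(1 − 1/2.57²) = 0.92119
Dilated lifetime: Δt = γτ₀ = 2.57 × 0.263 ns = 0.67591 ns
d = vΔt = 0.92119c × 0.67591 ns = 2.7617×10^8 m/s × 6.7591×10^-10 s = 0.187 m

d ≈ 0.187 m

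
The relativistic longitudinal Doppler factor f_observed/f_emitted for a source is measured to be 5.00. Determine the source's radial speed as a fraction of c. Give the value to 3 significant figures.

β ≈ 0.923

f_obs/f_src = √((1+β)/(1−β)) = 5.00  ⇒  (1+β)/(1−β) = 25.000
β = |1 − D²|/(1 + D²) = |1 − 25.000|/(1 + 25.000) = 0.923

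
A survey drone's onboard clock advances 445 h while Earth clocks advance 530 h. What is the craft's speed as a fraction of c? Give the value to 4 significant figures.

γ = Δt/τ₀ = 530/445 = 1.19101
β = √(1 − 1/γ²) = √(1 − 1/1.19101²) = 0.5432

β ≈ 0.5432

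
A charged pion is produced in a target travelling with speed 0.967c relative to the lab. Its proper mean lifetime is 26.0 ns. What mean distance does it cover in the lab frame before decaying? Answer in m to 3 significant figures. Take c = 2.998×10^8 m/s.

d ≈ 29.6 m

γ = 1/√(1 − 0.967²) = 3.9250
Dilated lifetime: Δt = γτ₀ = 3.9250 × 26.0 ns = 102.05 ns
d = vΔt = 0.967c × 102.05 ns = 2.8991×10^8 m/s × 1.0205×10^-7 s = 29.6 m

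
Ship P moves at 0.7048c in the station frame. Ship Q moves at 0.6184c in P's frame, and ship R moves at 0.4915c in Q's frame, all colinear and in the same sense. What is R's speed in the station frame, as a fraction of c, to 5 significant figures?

u ≈ 0.97254c

Compose boost 2: (0.6184 + 0.7048)/(1 + 0.6184×0.7048) = 1.3232/1.435848 = 0.9215458
Compose boost 3: (0.4915 + 0.9215458)/(1 + 0.4915×0.9215458) = 1.413046/1.452940 = 0.97254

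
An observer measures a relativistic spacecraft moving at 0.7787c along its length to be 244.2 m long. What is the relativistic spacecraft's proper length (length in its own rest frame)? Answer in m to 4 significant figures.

γ = 1/√(1 − 0.7787²) = 1.59389
L₀ = γL = 1.59389 × 244.2 = 389.2 m

L₀ ≈ 389.2 m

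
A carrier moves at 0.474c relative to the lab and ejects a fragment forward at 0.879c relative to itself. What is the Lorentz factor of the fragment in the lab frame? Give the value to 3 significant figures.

u_lab = (0.879 + 0.474)/(1 + 0.879×0.474) = 1.353/1.41665 = 0.955073
γ = 1/√(1 − 0.955073²) = 3.37

γ ≈ 3.37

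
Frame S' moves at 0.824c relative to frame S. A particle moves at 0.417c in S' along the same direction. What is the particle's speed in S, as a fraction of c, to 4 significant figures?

u ≈ 0.9236c

Relativistic velocity addition: u = (u' + v)/(1 + u'v/c²)
= (0.417 + 0.824)/(1 + 0.417×0.824) = 1.241/1.34361 = 0.9236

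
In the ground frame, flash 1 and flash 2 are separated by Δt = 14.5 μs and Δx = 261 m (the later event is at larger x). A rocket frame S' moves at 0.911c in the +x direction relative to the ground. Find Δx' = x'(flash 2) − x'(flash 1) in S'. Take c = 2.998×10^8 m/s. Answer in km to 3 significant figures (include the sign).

γ = 1/√(1 − 0.911²) = 2.4248
Δx' = γ(Δx − vΔt) = 2.4248 × (261 m − 0.911×(2.998×10^8 m/s)×14.5×10^-6 s)
= 2.4248 × (-3699.2 m) = -8.97 km

Δx' ≈ -8.97 km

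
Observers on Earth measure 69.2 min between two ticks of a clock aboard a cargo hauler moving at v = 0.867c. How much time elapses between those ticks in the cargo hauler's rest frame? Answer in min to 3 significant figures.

γ = 1/√(1 − 0.867²) = 2.0068
Proper time: τ₀ = Δt/γ = 69.2/2.0068 = 34.5 min

τ₀ ≈ 34.5 min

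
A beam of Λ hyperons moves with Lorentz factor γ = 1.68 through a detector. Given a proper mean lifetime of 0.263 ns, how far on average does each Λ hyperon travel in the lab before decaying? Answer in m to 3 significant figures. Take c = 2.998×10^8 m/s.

β = √(1 − 1/γ²) = √(1 − 1/1.68²) = 0.80355
Dilated lifetime: Δt = γτ₀ = 1.68 × 0.263 ns = 0.44184 ns
d = vΔt = 0.80355c × 0.44184 ns = 2.4090×10^8 m/s × 4.4184×10^-10 s = 0.106 m

d ≈ 0.106 m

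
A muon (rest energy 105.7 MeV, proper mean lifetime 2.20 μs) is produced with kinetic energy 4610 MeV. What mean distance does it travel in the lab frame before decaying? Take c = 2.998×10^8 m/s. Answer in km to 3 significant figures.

γ = 1 + K/(m₀c²) = 1 + 4610/105.7 = 44.614
β = √(1 − 1/γ²) = 0.99975
Dilated lifetime: γτ₀ = 44.614 × 2.20 μs = 98.151 μs
d = βc·γτ₀ = 0.99975 × (2.998×10^8 m/s) × 9.8151×10^-5 s = 29.4 km

d ≈ 29.4 km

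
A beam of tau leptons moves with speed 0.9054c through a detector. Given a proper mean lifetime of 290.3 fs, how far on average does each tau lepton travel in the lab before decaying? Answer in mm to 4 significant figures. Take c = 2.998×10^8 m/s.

γ = 1/√(1 − 0.9054²) = 2.35538
Dilated lifetime: Δt = γτ₀ = 2.35538 × 290.3 fs = 683.767 fs
d = vΔt = 0.9054c × 683.767 fs = 2.71439×10^8 m/s × 6.83767×10^-13 s = 0.1856 mm

d ≈ 0.1856 mm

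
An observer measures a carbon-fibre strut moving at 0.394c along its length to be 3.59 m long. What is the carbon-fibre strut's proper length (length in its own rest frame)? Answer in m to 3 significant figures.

L₀ ≈ 3.91 m

γ = 1/√(1 − 0.394²) = 1.0880
L₀ = γL = 1.0880 × 3.59 = 3.91 m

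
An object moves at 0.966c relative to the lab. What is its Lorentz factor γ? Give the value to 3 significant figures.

γ ≈ 3.87

γ = 1/√(1 − β²) = 1/√(1 − 0.966²) = 1/√(0.066844) = 3.87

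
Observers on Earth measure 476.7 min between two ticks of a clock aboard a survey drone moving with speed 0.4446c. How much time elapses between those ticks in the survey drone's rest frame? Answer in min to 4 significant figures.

τ₀ ≈ 427.0 min

γ = 1/√(1 − 0.4446²) = 1.11641
Proper time: τ₀ = Δt/γ = 476.7/1.11641 = 427.0 min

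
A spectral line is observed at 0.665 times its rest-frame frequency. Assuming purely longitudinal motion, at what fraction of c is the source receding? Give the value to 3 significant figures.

β ≈ 0.387

f_obs/f_src = √((1−β)/(1+β)) = 0.665  ⇒  (1−β)/(1+β) = 0.44223
β = |1 − D²|/(1 + D²) = |1 − 0.44223|/(1 + 0.44223) = 0.387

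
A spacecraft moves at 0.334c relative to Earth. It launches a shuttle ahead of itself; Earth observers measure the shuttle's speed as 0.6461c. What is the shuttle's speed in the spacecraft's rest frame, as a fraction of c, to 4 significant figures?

Inverse velocity addition: u' = (u − v)/(1 − uv/c²)
= (0.6461 − 0.334)/(1 − 0.6461×0.334) = 0.3121/0.784203 = 0.3980

u' ≈ 0.3980c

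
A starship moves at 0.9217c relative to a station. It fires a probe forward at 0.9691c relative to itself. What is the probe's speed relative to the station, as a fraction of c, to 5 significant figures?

Relativistic velocity addition: u = (u' + v)/(1 + u'v/c²)
= (0.9691 + 0.9217)/(1 + 0.9691×0.9217) = 1.8908/1.893219 = 0.99872

u ≈ 0.99872c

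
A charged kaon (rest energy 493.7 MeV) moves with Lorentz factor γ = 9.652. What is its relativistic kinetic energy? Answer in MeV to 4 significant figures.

γ = 9.652 (given)
K = (γ − 1)m₀c² = (9.652 − 1) × 493.7 MeV = 8.65200 × 493.7 MeV = 4271 MeV

K ≈ 4271 MeV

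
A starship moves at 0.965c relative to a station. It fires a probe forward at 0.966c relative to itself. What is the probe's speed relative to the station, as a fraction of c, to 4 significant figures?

Relativistic velocity addition: u = (u' + v)/(1 + u'v/c²)
= (0.966 + 0.965)/(1 + 0.966×0.965) = 1.931/1.93219 = 0.9994

u ≈ 0.9994c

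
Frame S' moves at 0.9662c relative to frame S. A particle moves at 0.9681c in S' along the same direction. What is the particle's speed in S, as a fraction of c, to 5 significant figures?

Relativistic velocity addition: u = (u' + v)/(1 + u'v/c²)
= (0.9681 + 0.9662)/(1 + 0.9681×0.9662) = 1.9343/1.935378 = 0.99944

u ≈ 0.99944c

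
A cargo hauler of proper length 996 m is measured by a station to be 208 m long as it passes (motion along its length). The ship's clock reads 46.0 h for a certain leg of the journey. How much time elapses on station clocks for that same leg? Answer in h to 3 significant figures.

Δt ≈ 220 h

Length contraction ⇒ γ = L₀/L = 996/208 = 4.7885
Time dilation: Δt = γτ₀ = 4.7885 × 46.0 h = 220 h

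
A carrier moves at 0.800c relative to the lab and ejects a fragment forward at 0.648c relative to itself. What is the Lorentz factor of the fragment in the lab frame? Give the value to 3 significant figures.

u_lab = (0.648 + 0.800)/(1 + 0.648×0.800) = 1.448/1.51840 = 0.953635
γ = 1/√(1 − 0.953635²) = 3.32

γ ≈ 3.32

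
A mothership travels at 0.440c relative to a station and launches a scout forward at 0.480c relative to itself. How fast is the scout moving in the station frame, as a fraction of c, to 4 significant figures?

Compose boost 2: (0.480 + 0.440)/(1 + 0.480×0.440) = 0.9200/1.21120 = 0.7596

u ≈ 0.7596c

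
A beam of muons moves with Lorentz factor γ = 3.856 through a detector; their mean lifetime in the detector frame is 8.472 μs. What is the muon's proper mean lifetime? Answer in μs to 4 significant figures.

γ = 3.856 (given)
Proper time: τ₀ = Δt/γ = 8.472/3.856 = 2.197 μs

τ₀ ≈ 2.197 μs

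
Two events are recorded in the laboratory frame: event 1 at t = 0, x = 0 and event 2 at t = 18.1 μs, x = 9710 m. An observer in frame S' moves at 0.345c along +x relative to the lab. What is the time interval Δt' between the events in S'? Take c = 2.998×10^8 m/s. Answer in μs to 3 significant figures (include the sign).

γ = 1/√(1 − 0.345²) = 1.0654
Δt' = γ(Δt − vΔx/c²) = 1.0654 × (18.1 μs − 0.345×9710 m / (2.998×10^8 m/s))
= 1.0654 × (6.9261 μs) = 7.38 μs

Δt' ≈ 7.38 μs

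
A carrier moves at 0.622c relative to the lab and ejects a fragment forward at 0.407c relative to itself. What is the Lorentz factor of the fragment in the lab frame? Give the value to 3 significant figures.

γ ≈ 1.75

u_lab = (0.407 + 0.622)/(1 + 0.407×0.622) = 1.029/1.25315 = 0.821128
γ = 1/√(1 − 0.821128²) = 1.75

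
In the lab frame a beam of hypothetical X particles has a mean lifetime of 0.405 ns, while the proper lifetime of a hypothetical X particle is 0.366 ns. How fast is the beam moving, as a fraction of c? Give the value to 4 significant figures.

β ≈ 0.4282

γ = Δt/τ₀ = 0.405/0.366 = 1.10656
β = √(1 − 1/γ²) = √(1 − 1/1.10656²) = 0.4282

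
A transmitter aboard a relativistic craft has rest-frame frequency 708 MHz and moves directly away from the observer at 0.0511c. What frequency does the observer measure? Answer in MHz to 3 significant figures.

f_obs ≈ 673 MHz

Relativistic Doppler: f_obs = f_src √((1−β)/(1+β))
= 708 × √(0.94890/1.0511) = 708 × 0.95014 = 673 MHz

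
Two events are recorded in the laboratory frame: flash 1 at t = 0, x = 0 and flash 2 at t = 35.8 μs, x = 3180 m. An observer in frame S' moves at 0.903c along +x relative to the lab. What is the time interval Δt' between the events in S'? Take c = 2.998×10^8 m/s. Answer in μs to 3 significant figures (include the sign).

Δt' ≈ 61.0 μs

γ = 1/√(1 − 0.903²) = 2.3275
Δt' = γ(Δt − vΔx/c²) = 2.3275 × (35.8 μs − 0.903×3180 m / (2.998×10^8 m/s))
= 2.3275 × (26.222 μs) = 61.0 μs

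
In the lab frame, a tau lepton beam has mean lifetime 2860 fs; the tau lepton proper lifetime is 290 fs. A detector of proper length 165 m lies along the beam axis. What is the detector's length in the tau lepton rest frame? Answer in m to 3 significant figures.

Time dilation ⇒ γ = Δt/τ₀ = 2860/290 = 9.8621
Length contraction: L = L₀/γ = 165/9.8621 = 16.7 m

L ≈ 16.7 m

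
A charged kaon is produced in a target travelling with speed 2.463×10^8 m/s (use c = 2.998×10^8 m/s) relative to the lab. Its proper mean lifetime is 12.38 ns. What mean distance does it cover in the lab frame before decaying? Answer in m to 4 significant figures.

d ≈ 5.348 m

β = v/c = 2.463×10^8 / 2.998×10^8 = 0.821548
γ = 1/√(1 − 0.821548²) = 1.75396
Dilated lifetime: Δt = γτ₀ = 1.75396 × 12.38 ns = 21.7140 ns
d = vΔt = 0.821548c × 21.7140 ns = 2.46300×10^8 m/s × 2.17140×10^-8 s = 5.348 m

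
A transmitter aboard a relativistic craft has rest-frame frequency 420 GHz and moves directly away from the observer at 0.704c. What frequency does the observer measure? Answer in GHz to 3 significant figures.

Relativistic Doppler: f_obs = f_src √((1−β)/(1+β))
= 420 × √(0.29600/1.7040) = 420 × 0.41678 = 175 GHz

f_obs ≈ 175 GHz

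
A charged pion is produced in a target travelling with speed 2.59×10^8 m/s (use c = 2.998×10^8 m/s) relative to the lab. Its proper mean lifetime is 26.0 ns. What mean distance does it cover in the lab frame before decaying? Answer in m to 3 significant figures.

d ≈ 13.4 m

β = v/c = 2.59×10^8 / 2.998×10^8 = 0.86391
γ = 1/√(1 − 0.86391²) = 1.9855
Dilated lifetime: Δt = γτ₀ = 1.9855 × 26.0 ns = 51.623 ns
d = vΔt = 0.86391c × 51.623 ns = 2.5900×10^8 m/s × 5.1623×10^-8 s = 13.4 m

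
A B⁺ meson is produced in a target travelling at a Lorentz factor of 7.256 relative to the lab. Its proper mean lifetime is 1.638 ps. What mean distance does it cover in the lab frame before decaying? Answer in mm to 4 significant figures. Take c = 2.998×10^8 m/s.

d ≈ 3.529 mm

β = √(1 − 1/γ²) = √(1 − 1/7.256²) = 0.990458
Dilated lifetime: Δt = γτ₀ = 7.256 × 1.638 ps = 11.8853 ps
d = vΔt = 0.990458c × 11.8853 ps = 2.96939×10^8 m/s × 1.18853×10^-11 s = 3.529 mm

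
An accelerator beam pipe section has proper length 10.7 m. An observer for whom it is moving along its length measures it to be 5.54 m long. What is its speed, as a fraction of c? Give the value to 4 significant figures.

γ = L₀/L = 10.7/5.54 = 1.93141
β = √(1 − 1/γ²) = 0.8555

β ≈ 0.8555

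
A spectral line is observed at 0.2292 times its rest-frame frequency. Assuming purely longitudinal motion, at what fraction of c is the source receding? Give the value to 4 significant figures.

f_obs/f_src = √((1−β)/(1+β)) = 0.2292  ⇒  (1−β)/(1+β) = 0.0525326
β = |1 − D²|/(1 + D²) = |1 − 0.0525326|/(1 + 0.0525326) = 0.9002

β ≈ 0.9002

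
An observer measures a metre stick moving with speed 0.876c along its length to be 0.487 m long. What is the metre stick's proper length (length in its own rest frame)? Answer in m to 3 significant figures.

L₀ ≈ 1.01 m

γ = 1/√(1 − 0.876²) = 2.0734
L₀ = γL = 2.0734 × 0.487 = 1.01 m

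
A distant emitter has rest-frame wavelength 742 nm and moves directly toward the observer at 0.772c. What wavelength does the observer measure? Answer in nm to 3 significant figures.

Relativistic Doppler: λ_obs = λ_src √((1−β)/(1+β))
= 742 × √(0.22800/1.7720) = 742 × 0.35870 = 266 nm

λ_obs ≈ 266 nm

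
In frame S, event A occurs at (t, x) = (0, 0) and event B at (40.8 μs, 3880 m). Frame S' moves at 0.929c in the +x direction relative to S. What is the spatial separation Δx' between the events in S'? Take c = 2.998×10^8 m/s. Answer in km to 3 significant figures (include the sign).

γ = 1/√(1 − 0.929²) = 2.7021
Δx' = γ(Δx − vΔt) = 2.7021 × (3880 m − 0.929×(2.998×10^8 m/s)×40.8×10^-6 s)
= 2.7021 × (-7483.4 m) = -20.2 km

Δx' ≈ -20.2 km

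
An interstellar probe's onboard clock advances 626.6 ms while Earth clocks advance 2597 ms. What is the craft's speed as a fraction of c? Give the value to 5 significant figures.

γ = Δt/τ₀ = 2597/626.6 = 4.144590
β = √(1 − 1/γ²) = √(1 − 1/4.144590²) = 0.97046

β ≈ 0.97046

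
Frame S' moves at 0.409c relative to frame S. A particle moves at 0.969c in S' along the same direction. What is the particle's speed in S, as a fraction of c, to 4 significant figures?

u ≈ 0.9869c

Relativistic velocity addition: u = (u' + v)/(1 + u'v/c²)
= (0.969 + 0.409)/(1 + 0.969×0.409) = 1.378/1.39632 = 0.9869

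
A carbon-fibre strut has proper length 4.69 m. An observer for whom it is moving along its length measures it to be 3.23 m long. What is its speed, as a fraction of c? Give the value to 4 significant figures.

γ = L₀/L = 4.69/3.23 = 1.45201
β = √(1 − 1/γ²) = 0.7250

β ≈ 0.7250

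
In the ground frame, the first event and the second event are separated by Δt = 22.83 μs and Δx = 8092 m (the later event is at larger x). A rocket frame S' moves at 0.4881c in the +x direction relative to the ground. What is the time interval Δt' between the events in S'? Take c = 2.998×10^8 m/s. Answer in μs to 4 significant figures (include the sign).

Δt' ≈ 11.06 μs

γ = 1/√(1 − 0.4881²) = 1.14575
Δt' = γ(Δt − vΔx/c²) = 1.14575 × (22.83 μs − 0.4881×8092 m / (2.998×10^8 m/s))
= 1.14575 × (9.65553 μs) = 11.06 μs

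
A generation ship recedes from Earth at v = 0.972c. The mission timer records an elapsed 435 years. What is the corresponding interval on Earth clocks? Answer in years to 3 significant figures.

Δt ≈ 1850 years

γ = 1/√(1 − 0.972²) = 4.2557
Time dilation: Δt = γτ₀ = 4.2557 × 435 years = 1850 years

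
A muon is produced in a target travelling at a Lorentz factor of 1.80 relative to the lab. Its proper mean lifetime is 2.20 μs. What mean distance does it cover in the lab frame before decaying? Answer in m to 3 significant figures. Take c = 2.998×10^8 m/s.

d ≈ 987 m

β = √(1 − 1/γ²) = √(1 − 1/1.80²) = 0.83148
Dilated lifetime: Δt = γτ₀ = 1.80 × 2.20 μs = 3.9600 μs
d = vΔt = 0.83148c × 3.9600 μs = 2.4928×10^8 m/s × 3.9600×10^-6 s = 987 m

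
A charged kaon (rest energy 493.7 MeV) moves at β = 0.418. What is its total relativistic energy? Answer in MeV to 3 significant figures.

γ = 1/√(1 − 0.418²) = 1.1008
E = γm₀c² = 1.1008 × 493.7 MeV = 543 MeV

E ≈ 543 MeV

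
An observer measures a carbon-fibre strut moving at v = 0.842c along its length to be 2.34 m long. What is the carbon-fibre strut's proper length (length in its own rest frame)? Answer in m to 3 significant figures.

γ = 1/√(1 − 0.842²) = 1.8536
L₀ = γL = 1.8536 × 2.34 = 4.34 m

L₀ ≈ 4.34 m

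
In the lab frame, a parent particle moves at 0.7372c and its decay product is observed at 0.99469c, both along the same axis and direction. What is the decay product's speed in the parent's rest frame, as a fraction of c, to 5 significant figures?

Inverse velocity addition: u' = (u − v)/(1 − uv/c²)
= (0.99469 − 0.7372)/(1 − 0.99469×0.7372) = 0.25749/0.2667145 = 0.96541

u' ≈ 0.96541c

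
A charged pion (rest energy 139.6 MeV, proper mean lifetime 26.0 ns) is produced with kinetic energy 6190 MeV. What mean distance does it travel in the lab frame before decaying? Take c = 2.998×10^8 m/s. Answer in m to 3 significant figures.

d ≈ 353 m

γ = 1 + K/(m₀c²) = 1 + 6190/139.6 = 45.341
β = √(1 − 1/γ²) = 0.99976
Dilated lifetime: γτ₀ = 45.341 × 26.0 ns = 1178.9 ns
d = βc·γτ₀ = 0.99976 × (2.998×10^8 m/s) × 1.1789×10^-6 s = 353 m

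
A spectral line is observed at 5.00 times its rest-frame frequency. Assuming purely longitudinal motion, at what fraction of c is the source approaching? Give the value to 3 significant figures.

β ≈ 0.923

f_obs/f_src = √((1+β)/(1−β)) = 5.00  ⇒  (1+β)/(1−β) = 25.000
β = |1 − D²|/(1 + D²) = |1 − 25.000|/(1 + 25.000) = 0.923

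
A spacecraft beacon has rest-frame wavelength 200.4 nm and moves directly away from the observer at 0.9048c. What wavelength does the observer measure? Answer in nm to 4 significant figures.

λ_obs ≈ 896.4 nm

Relativistic Doppler: λ_obs = λ_src √((1+β)/(1−β))
= 200.4 × √(1.90480/0.0952000) = 200.4 × 4.47308 = 896.4 nm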